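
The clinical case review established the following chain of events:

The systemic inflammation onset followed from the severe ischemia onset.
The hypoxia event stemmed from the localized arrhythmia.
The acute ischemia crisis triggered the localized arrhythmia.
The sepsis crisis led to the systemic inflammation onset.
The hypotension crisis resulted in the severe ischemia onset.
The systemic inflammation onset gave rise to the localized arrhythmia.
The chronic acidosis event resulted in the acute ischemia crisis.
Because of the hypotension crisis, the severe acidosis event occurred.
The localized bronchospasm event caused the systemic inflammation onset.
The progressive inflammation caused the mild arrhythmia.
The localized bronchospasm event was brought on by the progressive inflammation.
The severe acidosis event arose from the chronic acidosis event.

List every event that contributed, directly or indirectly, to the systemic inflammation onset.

Immediate causes of the systemic inflammation onset: the sepsis crisis, the severe ischemia onset, the localized bronchospasm event.
Further upstream: the hypotension crisis, the progressive inflammation.

the hypotension crisis, the localized bronchospasm event, the progressive inflammation, the sepsis crisis, the severe ischemia onset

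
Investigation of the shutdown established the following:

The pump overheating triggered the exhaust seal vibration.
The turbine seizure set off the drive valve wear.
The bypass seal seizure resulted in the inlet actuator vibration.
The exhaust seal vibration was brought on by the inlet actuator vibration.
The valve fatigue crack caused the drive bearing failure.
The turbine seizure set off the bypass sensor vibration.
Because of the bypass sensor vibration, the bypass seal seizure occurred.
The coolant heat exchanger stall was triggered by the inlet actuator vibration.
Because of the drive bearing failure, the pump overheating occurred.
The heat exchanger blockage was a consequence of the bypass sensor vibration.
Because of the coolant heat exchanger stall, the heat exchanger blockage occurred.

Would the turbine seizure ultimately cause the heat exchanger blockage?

Yes

There is a causal chain: the turbine seizure → the bypass sensor vibration → the heat exchanger blockage.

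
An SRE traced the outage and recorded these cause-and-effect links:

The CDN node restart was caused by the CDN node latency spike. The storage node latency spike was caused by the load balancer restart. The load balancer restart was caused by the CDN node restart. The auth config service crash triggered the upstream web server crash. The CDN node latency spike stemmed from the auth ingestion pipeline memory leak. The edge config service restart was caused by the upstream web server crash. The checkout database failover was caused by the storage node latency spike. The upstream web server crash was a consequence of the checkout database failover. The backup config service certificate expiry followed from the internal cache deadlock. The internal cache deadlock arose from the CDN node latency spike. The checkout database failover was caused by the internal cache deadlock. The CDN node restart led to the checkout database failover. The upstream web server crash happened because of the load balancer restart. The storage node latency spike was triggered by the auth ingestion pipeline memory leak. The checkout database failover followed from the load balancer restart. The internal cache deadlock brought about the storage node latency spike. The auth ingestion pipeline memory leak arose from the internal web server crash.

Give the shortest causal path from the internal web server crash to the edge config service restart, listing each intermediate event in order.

the internal web server crash → the auth ingestion pipeline memory leak → the storage node latency spike → the checkout database failover → the upstream web server crash → the edge config service restart

the internal web server crash → the auth ingestion pipeline memory leak
the auth ingestion pipeline memory leak → the storage node latency spike
the storage node latency spike → the checkout database failover
the checkout database failover → the upstream web server crash
the upstream web server crash → the edge config service restart
Length: 5 steps.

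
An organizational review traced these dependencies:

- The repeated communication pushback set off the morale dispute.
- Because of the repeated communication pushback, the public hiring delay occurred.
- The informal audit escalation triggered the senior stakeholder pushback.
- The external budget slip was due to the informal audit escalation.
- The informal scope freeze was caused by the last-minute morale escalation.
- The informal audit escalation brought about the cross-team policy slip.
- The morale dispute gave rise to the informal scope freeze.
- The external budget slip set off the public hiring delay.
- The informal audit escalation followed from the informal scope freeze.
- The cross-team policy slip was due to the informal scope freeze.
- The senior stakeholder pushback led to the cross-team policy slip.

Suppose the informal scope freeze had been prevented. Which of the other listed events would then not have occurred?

Downstream of the informal scope freeze: the informal audit escalation, the external budget slip, the senior stakeholder pushback, the public hiring delay, the cross-team policy slip.
Of those, still caused via another path: the public hiring delay.
The remainder have no surviving cause.

the cross-team policy slip, the external budget slip, the informal audit escalation, the senior stakeholder pushback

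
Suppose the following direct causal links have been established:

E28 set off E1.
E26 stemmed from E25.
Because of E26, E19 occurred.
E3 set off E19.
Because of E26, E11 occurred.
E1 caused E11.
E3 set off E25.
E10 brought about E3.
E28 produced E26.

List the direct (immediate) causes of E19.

E26, E3

Upstream contributors include E10, E25, E28, but only E26, E3 feed directly into E19.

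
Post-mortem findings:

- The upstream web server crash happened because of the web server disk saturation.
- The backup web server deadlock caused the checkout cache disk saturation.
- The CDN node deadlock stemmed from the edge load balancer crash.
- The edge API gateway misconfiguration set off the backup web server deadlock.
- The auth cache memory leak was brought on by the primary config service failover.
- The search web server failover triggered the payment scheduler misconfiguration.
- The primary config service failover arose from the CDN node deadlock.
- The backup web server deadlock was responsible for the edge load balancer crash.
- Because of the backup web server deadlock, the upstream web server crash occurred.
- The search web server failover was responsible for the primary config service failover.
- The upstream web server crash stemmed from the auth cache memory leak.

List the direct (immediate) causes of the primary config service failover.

the CDN node deadlock, the search web server failover

Upstream contributors include the edge API gateway misconfiguration, the backup web server deadlock, the edge load balancer crash, but only the CDN node deadlock, the search web server failover feed directly into the primary config service failover.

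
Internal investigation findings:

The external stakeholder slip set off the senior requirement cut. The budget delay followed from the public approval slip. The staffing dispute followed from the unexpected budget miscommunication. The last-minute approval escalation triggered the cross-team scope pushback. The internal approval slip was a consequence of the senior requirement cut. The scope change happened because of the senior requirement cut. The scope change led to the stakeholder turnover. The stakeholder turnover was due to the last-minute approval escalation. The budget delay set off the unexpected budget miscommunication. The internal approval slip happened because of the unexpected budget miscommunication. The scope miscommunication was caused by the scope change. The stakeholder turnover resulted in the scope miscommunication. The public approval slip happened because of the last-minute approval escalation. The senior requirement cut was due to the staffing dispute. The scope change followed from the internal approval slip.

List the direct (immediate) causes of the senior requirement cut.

the external stakeholder slip, the staffing dispute

Upstream contributors include the last-minute approval escalation, the public approval slip, the budget delay, the unexpected budget miscommunication, but only the external stakeholder slip, the staffing dispute feed directly into the senior requirement cut.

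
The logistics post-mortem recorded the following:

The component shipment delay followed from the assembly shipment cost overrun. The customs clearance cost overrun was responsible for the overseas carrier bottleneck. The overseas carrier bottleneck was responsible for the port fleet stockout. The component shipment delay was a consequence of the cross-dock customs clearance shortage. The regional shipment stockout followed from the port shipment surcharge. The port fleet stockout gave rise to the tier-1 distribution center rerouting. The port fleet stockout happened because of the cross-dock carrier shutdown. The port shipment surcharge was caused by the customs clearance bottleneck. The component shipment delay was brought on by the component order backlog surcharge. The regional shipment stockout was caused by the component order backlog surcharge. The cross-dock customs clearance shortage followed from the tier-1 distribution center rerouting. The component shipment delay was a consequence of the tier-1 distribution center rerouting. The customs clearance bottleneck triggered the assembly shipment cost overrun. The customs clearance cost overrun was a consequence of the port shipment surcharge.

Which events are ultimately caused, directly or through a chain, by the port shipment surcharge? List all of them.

Direct effects: the customs clearance cost overrun, the regional shipment stockout.
2 steps out: the overseas carrier bottleneck.
3 steps out: the port fleet stockout.
4 steps out: the tier-1 distribution center rerouting.
5 steps out: the cross-dock customs clearance shortage, the component shipment delay.
Not reachable from it: the customs clearance bottleneck, the cross-dock carrier shutdown, the assembly shipment cost overrun, the component order backlog surcharge.

the component shipment delay, the cross-dock customs clearance shortage, the customs clearance cost overrun, the overseas carrier bottleneck, the port fleet stockout, the regional shipment stockout, the tier-1 distribution center rerouting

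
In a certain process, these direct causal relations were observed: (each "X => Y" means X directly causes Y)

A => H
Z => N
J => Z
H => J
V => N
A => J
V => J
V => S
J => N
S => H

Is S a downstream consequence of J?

No

J leads to Z, N; S is not among them.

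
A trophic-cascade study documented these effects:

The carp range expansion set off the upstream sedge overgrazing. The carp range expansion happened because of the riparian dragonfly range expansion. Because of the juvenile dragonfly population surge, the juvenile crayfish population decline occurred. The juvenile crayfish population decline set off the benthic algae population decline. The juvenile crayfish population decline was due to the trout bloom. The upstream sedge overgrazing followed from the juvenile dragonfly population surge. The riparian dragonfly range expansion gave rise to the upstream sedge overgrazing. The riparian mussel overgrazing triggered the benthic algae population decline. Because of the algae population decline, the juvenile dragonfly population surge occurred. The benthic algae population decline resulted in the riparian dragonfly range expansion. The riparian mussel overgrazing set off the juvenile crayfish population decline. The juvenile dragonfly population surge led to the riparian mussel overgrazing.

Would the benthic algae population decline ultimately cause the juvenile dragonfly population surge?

No

The benthic algae population decline leads to the riparian dragonfly range expansion, the carp range expansion, the upstream sedge overgrazing; the juvenile dragonfly population surge is not among them.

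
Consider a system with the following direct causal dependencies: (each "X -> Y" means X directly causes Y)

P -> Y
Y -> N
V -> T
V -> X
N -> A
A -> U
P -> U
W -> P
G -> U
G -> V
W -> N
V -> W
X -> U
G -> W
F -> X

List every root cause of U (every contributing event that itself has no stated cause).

F, G

Tracing upstream from U: U ← G.
A separate upstream branch: U ← X ← F.
Each of those chain origins has no stated cause.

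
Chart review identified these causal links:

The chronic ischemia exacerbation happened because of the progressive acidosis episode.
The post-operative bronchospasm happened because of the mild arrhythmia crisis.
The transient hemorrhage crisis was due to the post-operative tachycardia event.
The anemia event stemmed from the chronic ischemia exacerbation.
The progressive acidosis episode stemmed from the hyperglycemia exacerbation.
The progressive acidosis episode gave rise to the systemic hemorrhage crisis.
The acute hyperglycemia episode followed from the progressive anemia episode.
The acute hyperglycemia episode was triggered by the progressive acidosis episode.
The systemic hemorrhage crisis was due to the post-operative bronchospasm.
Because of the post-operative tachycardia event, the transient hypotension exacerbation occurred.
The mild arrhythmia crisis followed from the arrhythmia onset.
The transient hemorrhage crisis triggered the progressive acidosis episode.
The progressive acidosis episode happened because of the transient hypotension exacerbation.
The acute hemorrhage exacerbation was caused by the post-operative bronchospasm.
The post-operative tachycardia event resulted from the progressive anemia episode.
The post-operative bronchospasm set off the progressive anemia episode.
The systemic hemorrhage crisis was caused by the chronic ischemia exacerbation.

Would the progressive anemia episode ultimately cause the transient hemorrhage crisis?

Yes

There is a causal chain: the progressive anemia episode → the post-operative tachycardia event → the transient hemorrhage crisis.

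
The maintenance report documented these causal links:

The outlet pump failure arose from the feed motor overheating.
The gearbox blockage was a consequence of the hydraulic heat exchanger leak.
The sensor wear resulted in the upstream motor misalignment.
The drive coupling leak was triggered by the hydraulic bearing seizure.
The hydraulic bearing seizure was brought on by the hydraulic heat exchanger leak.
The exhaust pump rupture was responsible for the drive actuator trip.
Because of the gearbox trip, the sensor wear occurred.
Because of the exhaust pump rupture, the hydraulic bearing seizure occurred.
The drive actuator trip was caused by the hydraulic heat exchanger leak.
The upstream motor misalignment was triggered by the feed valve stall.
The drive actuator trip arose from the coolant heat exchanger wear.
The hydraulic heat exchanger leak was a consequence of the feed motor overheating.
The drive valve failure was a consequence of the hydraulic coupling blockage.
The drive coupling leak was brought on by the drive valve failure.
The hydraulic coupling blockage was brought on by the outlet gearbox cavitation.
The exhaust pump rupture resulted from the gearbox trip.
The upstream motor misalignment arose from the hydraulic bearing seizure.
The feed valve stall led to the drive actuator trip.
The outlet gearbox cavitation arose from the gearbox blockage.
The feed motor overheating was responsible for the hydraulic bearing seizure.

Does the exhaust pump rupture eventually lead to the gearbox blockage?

No

The exhaust pump rupture leads to the hydraulic bearing seizure, the drive actuator trip, the upstream motor misalignment, the drive coupling leak; the gearbox blockage is not among them.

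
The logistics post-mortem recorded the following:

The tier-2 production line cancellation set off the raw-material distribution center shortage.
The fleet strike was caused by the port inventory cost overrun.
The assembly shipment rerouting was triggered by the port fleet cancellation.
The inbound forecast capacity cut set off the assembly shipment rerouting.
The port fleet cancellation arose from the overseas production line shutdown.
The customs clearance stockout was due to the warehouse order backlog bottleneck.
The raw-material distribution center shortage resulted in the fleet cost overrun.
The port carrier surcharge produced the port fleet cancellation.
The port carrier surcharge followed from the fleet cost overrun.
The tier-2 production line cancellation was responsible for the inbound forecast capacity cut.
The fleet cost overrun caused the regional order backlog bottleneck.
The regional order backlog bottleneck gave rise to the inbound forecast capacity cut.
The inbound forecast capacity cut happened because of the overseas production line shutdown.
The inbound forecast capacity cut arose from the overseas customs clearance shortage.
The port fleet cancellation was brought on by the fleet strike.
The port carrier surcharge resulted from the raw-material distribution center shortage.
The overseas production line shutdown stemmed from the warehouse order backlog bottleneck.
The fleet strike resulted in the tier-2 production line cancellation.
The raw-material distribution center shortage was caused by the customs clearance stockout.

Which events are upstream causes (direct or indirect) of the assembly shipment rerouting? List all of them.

Immediate causes of the assembly shipment rerouting: the port fleet cancellation, the inbound forecast capacity cut.
Further upstream: the warehouse order backlog bottleneck, the port inventory cost overrun, the customs clearance stockout, the fleet strike, the tier-2 production line cancellation, the raw-material distribution center shortage, the fleet cost overrun, the overseas production line shutdown, the port carrier surcharge, the regional order backlog bottleneck, the overseas customs clearance shortage.

the customs clearance stockout, the fleet cost overrun, the fleet strike, the inbound forecast capacity cut, the overseas customs clearance shortage, the overseas production line shutdown, the port carrier surcharge, the port fleet cancellation, the port inventory cost overrun, the raw-material distribution center shortage, the regional order backlog bottleneck, the tier-2 production line cancellation, the warehouse order backlog bottleneck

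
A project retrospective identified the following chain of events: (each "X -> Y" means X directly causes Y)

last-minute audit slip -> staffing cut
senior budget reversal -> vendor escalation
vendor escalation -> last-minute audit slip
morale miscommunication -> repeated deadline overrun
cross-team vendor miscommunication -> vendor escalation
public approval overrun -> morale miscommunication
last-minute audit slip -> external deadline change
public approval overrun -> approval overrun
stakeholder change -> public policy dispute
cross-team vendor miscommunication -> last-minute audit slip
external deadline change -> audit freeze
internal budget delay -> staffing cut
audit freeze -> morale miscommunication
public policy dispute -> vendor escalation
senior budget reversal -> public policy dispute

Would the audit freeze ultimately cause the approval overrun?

No

The audit freeze leads to the morale miscommunication, the repeated deadline overrun; the approval overrun is not among them.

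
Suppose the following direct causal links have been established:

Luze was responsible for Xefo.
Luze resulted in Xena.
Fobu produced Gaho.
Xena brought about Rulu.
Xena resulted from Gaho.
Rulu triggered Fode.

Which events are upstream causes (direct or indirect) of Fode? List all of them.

Fobu, Gaho, Luze, Rulu, Xena

Immediate cause of Fode: Rulu.
Further upstream: Luze, Fobu, Gaho, Xena.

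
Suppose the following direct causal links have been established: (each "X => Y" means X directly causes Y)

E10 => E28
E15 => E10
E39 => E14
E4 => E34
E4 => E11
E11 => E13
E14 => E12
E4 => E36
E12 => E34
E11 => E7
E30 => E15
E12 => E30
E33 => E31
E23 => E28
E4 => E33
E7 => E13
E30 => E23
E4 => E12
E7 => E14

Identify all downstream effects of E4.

Direct effects: E36, E11, E33, E12, E34.
2 steps out: E7, E13, E30, E31.
3 steps out: E14, E15, E23.
4 steps out: E10, E28.
Not reachable from it: E39.

E10, E11, E12, E13, E14, E15, E23, E28, E30, E31, E33, E34, E36, E7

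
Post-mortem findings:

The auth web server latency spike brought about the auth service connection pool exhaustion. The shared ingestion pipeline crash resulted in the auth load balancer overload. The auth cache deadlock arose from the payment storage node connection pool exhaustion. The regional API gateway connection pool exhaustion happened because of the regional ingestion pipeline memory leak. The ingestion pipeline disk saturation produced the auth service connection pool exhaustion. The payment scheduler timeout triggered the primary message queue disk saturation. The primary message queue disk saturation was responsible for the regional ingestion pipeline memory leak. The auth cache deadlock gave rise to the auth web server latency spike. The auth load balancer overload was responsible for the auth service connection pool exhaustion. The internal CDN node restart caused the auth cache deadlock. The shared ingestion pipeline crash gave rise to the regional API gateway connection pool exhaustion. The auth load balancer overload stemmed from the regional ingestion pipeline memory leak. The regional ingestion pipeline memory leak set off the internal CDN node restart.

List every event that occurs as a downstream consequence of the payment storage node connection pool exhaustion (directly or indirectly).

Direct effects: the auth cache deadlock.
2 steps out: the auth web server latency spike.
3 steps out: the auth service connection pool exhaustion.
Not reachable from it: the payment scheduler timeout, the primary message queue disk saturation, the regional ingestion pipeline memory leak, the internal CDN node restart, the shared ingestion pipeline crash, the ingestion pipeline disk saturation, the regional API gateway connection pool exhaustion, the auth load balancer overload.

the auth cache deadlock, the auth service connection pool exhaustion, the auth web server latency spike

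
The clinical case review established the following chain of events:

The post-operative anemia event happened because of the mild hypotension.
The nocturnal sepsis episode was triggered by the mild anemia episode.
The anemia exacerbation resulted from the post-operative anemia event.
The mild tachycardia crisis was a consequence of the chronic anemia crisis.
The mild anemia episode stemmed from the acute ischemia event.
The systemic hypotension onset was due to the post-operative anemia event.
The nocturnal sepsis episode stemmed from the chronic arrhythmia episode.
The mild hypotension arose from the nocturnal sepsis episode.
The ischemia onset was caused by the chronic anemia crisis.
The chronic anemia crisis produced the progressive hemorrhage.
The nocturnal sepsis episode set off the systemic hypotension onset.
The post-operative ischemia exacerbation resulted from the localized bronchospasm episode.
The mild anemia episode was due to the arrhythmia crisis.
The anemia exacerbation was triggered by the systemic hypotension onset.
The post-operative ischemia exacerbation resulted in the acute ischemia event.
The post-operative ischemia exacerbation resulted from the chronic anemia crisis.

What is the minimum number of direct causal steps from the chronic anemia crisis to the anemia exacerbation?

Shortest chain: the chronic anemia crisis → the post-operative ischemia exacerbation → the acute ischemia event → the mild anemia episode → the nocturnal sepsis episode → the systemic hypotension onset → the anemia exacerbation.

6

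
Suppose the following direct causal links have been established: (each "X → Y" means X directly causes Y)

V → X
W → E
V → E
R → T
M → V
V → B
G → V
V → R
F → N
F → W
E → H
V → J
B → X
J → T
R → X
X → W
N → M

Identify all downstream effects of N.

Direct effects: M.
2 steps out: V.
3 steps out: B, R, X, J, E.
4 steps out: W, T, H.
Not reachable from it: F, G.

B, E, H, J, M, R, T, V, W, X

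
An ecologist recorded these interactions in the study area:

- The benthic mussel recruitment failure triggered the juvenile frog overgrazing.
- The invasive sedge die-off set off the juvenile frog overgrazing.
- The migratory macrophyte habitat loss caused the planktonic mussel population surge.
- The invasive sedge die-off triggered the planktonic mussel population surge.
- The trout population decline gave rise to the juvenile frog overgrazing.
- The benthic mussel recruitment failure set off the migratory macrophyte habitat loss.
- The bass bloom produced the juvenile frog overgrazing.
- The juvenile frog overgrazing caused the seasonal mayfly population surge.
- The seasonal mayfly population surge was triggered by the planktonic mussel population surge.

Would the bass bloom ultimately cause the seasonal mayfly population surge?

There is a causal chain: the bass bloom → the juvenile frog overgrazing → the seasonal mayfly population surge.

Yes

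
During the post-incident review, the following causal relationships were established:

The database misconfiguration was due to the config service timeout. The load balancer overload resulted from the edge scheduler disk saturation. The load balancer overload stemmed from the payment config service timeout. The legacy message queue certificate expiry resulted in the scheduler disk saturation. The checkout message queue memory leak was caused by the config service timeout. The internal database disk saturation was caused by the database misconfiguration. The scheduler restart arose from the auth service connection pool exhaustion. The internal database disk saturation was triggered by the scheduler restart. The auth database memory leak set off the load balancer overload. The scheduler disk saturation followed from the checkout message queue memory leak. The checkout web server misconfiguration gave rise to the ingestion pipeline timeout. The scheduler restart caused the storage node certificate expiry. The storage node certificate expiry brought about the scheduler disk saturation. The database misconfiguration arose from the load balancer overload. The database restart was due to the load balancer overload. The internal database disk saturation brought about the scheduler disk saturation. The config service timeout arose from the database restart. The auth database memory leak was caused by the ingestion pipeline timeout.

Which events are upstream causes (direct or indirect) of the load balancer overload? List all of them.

Immediate causes of the load balancer overload: the edge scheduler disk saturation, the auth database memory leak, the payment config service timeout.
Further upstream: the checkout web server misconfiguration, the ingestion pipeline timeout.

the auth database memory leak, the checkout web server misconfiguration, the edge scheduler disk saturation, the ingestion pipeline timeout, the payment config service timeout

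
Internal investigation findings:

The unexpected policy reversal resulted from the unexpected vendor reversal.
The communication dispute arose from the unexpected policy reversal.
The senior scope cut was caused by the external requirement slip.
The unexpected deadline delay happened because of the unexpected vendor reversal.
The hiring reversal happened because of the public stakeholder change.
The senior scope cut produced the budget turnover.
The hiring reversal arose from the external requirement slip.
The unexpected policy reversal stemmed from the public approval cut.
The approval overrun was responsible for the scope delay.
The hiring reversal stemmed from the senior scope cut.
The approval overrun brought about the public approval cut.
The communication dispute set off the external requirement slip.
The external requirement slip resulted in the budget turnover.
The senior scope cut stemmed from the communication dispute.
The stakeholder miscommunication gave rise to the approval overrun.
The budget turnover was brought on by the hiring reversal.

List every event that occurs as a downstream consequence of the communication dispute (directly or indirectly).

Direct effects: the external requirement slip, the senior scope cut.
2 steps out: the hiring reversal, the budget turnover.
Not reachable from it: the unexpected vendor reversal, the unexpected deadline delay, the public stakeholder change, the stakeholder miscommunication, the approval overrun, the scope delay, the public approval cut, the unexpected policy reversal.

the budget turnover, the external requirement slip, the hiring reversal, the senior scope cut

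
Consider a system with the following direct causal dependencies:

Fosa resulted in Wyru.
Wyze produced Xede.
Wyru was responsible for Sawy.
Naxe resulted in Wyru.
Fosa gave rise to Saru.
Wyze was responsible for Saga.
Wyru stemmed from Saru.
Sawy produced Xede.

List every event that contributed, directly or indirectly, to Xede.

Fosa, Naxe, Saru, Sawy, Wyru, Wyze

Immediate causes of Xede: Sawy, Wyze.
Further upstream: Naxe, Fosa, Saru, Wyru.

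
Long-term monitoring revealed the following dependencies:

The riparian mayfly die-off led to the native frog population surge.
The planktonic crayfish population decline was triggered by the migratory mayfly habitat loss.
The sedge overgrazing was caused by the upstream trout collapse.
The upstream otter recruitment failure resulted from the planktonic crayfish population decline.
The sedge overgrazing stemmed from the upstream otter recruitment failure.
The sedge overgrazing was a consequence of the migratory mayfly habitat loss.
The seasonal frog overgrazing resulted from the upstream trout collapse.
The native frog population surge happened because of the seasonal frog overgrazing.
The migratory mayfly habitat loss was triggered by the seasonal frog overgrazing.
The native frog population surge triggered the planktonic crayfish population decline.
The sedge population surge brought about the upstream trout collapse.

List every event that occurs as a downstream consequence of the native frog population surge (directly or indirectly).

Direct effects: the planktonic crayfish population decline.
2 steps out: the upstream otter recruitment failure.
3 steps out: the sedge overgrazing.
Not reachable from it: the sedge population surge, the upstream trout collapse, the seasonal frog overgrazing, the migratory mayfly habitat loss, the riparian mayfly die-off.

the planktonic crayfish population decline, the sedge overgrazing, the upstream otter recruitment failure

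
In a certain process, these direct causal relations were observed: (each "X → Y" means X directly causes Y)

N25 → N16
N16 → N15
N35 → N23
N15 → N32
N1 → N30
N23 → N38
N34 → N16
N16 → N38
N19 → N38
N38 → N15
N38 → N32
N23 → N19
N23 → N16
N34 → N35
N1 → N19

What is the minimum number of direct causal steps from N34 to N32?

Shortest chain: N34 → N16 → N38 → N32.

3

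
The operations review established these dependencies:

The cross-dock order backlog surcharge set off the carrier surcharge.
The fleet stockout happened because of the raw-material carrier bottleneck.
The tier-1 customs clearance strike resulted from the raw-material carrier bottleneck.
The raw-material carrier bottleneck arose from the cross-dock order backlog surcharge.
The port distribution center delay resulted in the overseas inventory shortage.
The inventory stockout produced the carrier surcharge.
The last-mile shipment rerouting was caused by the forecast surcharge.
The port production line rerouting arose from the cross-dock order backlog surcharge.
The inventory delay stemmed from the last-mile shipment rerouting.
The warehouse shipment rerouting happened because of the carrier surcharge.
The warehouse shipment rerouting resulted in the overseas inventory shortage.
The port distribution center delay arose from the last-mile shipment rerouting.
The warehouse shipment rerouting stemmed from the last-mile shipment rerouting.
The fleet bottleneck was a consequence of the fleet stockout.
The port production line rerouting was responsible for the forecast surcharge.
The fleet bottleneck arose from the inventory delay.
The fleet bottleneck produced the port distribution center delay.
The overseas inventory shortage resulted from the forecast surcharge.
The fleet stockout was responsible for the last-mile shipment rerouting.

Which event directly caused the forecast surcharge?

Upstream contributors include the cross-dock order backlog surcharge, but only the port production line rerouting feeds directly into the forecast surcharge.

the port production line rerouting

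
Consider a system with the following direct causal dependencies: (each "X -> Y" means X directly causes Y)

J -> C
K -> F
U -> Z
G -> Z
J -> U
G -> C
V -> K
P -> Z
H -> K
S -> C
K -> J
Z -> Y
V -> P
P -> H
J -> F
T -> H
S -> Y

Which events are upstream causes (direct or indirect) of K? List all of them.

Immediate causes of K: V, H.
Further upstream: T, P.

H, P, T, V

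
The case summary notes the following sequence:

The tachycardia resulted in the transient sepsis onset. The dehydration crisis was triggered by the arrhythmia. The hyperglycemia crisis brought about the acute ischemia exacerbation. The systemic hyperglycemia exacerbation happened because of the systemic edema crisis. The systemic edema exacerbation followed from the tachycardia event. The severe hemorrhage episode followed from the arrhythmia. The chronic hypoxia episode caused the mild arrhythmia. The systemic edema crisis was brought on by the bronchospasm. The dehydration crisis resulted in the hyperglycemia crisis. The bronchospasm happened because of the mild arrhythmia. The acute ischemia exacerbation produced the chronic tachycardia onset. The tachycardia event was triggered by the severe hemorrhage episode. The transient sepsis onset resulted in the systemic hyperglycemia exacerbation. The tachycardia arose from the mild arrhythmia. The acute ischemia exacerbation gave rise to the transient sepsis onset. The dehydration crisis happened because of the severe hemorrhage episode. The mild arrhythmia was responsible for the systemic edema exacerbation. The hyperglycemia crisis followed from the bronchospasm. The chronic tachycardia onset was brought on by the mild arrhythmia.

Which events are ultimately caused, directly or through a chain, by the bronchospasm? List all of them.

Direct effects: the hyperglycemia crisis, the systemic edema crisis.
2 steps out: the acute ischemia exacerbation, the systemic hyperglycemia exacerbation.
3 steps out: the chronic tachycardia onset, the transient sepsis onset.
Not reachable from it: the arrhythmia, the severe hemorrhage episode, the chronic hypoxia episode, the dehydration crisis, the mild arrhythmia, the tachycardia event, the tachycardia, the systemic edema exacerbation.

the acute ischemia exacerbation, the chronic tachycardia onset, the hyperglycemia crisis, the systemic edema crisis, the systemic hyperglycemia exacerbation, the transient sepsis onset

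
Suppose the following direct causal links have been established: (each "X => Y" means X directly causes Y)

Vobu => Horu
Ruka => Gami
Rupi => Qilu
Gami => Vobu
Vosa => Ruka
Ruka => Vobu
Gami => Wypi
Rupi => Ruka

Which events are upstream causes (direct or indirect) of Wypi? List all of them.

Gami, Ruka, Rupi, Vosa

Immediate cause of Wypi: Gami.
Further upstream: Rupi, Ruka, Vosa.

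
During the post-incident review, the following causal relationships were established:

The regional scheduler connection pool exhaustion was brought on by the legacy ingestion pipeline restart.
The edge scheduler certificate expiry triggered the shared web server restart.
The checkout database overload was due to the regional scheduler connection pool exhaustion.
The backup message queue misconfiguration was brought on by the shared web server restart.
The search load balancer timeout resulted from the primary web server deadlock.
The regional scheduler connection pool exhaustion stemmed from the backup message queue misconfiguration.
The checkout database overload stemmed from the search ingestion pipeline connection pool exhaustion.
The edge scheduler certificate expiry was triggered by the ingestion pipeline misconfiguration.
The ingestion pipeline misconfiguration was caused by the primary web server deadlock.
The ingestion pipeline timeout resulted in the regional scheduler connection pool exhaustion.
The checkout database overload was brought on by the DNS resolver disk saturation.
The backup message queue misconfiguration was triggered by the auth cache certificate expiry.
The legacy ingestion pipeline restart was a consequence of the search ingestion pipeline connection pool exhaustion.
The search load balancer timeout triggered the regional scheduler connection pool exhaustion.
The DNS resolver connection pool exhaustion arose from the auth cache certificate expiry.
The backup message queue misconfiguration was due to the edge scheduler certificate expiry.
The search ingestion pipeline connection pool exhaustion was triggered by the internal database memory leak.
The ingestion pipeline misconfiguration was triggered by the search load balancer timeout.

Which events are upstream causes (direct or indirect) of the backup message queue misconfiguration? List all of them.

Immediate causes of the backup message queue misconfiguration: the auth cache certificate expiry, the edge scheduler certificate expiry, the shared web server restart.
Further upstream: the primary web server deadlock, the search load balancer timeout, the ingestion pipeline misconfiguration.

the auth cache certificate expiry, the edge scheduler certificate expiry, the ingestion pipeline misconfiguration, the primary web server deadlock, the search load balancer timeout, the shared web server restart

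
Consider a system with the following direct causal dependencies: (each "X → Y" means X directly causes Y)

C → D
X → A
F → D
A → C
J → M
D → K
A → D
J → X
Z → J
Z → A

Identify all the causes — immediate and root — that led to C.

Immediate cause of C: A.
Further upstream: Z, J, X.

A, J, X, Z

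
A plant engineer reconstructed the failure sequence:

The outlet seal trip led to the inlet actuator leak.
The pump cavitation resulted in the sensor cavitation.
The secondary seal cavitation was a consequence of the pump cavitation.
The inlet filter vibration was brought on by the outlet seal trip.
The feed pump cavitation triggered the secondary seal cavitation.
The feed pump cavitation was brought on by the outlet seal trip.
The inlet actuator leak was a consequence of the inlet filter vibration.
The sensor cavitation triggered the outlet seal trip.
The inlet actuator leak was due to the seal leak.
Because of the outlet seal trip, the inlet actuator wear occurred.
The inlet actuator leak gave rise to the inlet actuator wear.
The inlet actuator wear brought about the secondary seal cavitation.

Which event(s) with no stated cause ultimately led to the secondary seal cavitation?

Tracing upstream from the secondary seal cavitation: the secondary seal cavitation ← the pump cavitation.
A separate upstream branch: the secondary seal cavitation ← the inlet actuator wear ← the inlet actuator leak ← the seal leak.
Each of those chain origins has no stated cause.

the pump cavitation, the seal leak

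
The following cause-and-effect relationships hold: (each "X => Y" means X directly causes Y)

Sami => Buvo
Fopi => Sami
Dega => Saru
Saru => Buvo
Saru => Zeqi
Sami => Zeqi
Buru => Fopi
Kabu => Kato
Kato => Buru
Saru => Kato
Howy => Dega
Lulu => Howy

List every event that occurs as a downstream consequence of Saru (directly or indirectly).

Direct effects: Kato, Zeqi, Buvo.
2 steps out: Buru.
3 steps out: Fopi.
4 steps out: Sami.
Not reachable from it: Kabu, Lulu, Howy, Dega.

Buru, Buvo, Fopi, Kato, Sami, Zeqi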